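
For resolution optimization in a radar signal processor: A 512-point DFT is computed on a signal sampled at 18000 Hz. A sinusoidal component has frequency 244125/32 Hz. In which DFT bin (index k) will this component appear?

DFT frequency resolution = f_s/N = 18000/512 = 1125/32 Hz
Bin index k = f_signal / resolution = 244125/32 / 1125/32 = 217
The signal frequency 244125/32 Hz falls in DFT bin k = 217.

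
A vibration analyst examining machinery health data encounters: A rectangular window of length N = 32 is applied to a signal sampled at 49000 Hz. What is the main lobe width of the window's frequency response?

For a rectangular window of length N,
the main lobe width in frequency is 2*f_s/N.
= 2*49000/32 = 6125/2 Hz
This determines the minimum frequency separation for resolving two sinusoids.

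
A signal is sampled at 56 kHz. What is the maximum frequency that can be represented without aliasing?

The maximum frequency that can be represented without aliasing
is the Nyquist frequency: f_max = f_s / 2 = 56 kHz / 2 = 28 kHz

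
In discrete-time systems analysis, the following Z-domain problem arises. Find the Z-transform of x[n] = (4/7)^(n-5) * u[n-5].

Time-shifting property: if X(z) = Z{x[n]}, then Z{x[n-d]} = z^(-d) * X(z)
X(z) = z/(z - 4/7) for x[n] = (4/7)^n * u[n]
Z{x[n-5]} = z^(-5) * z/(z - 4/7) = z^(-4)/(z - 4/7)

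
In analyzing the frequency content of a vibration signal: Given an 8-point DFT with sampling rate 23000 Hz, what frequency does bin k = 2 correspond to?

The frequency of DFT bin k is: f_k = k * f_s / N
f_2 = 2 * 23000 / 8 = 5750 Hz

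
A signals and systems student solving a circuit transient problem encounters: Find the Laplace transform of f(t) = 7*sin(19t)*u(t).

Standard pair: sin(wt)*u(t) <-> w/(s^2+w^2)
With w = 19: L{7*sin(19t)*u(t)} = 133/(s^2+361)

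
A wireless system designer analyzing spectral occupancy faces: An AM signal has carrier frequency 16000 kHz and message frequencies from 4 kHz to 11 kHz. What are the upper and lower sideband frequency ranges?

Upper sideband (USB) = fc + [fm_low, fm_high] = 16000 + [4, 11] = [16004, 16011] kHz
Lower sideband (LSB) = fc - [fm_high, fm_low] = 16000 - [11, 4] = [15989, 15996] kHz
Total occupied spectrum: 15989 kHz to 16011 kHz (plus carrier at 16000 kHz)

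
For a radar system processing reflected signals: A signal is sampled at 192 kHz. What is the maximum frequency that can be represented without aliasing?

The maximum frequency that can be represented without aliasing
is the Nyquist frequency: f_max = f_s / 2 = 192 kHz / 2 = 96 kHz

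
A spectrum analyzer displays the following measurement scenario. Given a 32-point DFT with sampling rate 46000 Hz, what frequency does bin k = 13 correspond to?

The frequency of DFT bin k is: f_k = k * f_s / N
f_13 = 13 * 46000 / 32 = 37375/2 Hz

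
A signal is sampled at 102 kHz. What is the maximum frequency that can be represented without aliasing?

The maximum frequency that can be represented without aliasing
is the Nyquist frequency: f_max = f_s / 2 = 102 kHz / 2 = 51 kHz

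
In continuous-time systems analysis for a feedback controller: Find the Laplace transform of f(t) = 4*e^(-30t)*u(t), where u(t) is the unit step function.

Standard Laplace transform pair:
e^(-at)*u(t) <-> 1/(s+a)
With a = 30: L{4*e^(-30t)*u(t)} = 4/(s+30), ROC: Re(s) > -30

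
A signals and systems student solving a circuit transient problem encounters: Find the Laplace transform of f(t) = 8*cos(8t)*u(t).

Standard pair: cos(wt)*u(t) <-> s/(s^2+w^2)
With w = 8: L{8*cos(8t)*u(t)} = 8s/(s^2+64)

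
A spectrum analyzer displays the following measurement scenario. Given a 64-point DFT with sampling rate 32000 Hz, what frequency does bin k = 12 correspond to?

The frequency of DFT bin k is: f_k = k * f_s / N
f_12 = 12 * 32000 / 64 = 6000 Hz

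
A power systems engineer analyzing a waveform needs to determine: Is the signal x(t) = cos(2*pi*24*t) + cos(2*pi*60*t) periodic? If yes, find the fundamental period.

f1 = 24 Hz, f2 = 60 Hz
Period T1 = 1/24, T2 = 1/60
Ratio T1/T2 = 60/24, which is rational.
The signal is periodic with fundamental period T = 1/GCD(24,60) = 1/12 s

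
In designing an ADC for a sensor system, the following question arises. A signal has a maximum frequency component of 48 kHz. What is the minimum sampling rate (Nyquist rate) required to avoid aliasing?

By the Nyquist-Shannon sampling theorem,
the minimum sampling rate (Nyquist rate) must be at least 2 * f_max.
Nyquist rate = 2 * 48 kHz = 96 kHz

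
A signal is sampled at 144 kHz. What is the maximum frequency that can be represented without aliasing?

The maximum frequency that can be represented without aliasing
is the Nyquist frequency: f_max = f_s / 2 = 144 kHz / 2 = 72 kHz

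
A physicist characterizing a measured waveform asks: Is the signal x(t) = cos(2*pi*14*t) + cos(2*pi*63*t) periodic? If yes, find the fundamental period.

f1 = 14 Hz, f2 = 63 Hz
Period T1 = 1/14, T2 = 1/63
Ratio T1/T2 = 63/14, which is rational.
The signal is periodic with fundamental period T = 1/GCD(14,63) = 1/7 s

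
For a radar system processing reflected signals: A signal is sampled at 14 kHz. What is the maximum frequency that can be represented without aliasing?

The maximum frequency that can be represented without aliasing
is the Nyquist frequency: f_max = f_s / 2 = 14 kHz / 2 = 7 kHz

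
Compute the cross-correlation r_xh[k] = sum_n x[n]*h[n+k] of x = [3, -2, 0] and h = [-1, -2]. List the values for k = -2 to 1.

Both sequences indexed from 0 and zero outside their support.
Lags with overlap: k = -2 to 1.
  r_xh[-2] = x[2]*h[0] = 0
  r_xh[-1] = x[1]*h[0] + x[2]*h[1] = 2
  r_xh[0] = x[0]*h[0] + x[1]*h[1] = 1
  r_xh[1] = x[0]*h[1] = -6
r_xh = [0, 2, 1, -6] (for k = -2, ..., 1)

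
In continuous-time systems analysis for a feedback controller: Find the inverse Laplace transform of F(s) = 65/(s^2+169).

Standard pair: w/(s^2+w^2) <-> sin(wt)*u(t)
Recognize w^2 = 169, so w = 13; numerator 65 = 5*13.
f(t) = 5*sin(13t)*u(t)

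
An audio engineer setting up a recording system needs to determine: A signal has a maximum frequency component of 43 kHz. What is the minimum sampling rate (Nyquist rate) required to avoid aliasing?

By the Nyquist-Shannon sampling theorem,
the minimum sampling rate (Nyquist rate) must be at least 2 * f_max.
Nyquist rate = 2 * 43 kHz = 86 kHz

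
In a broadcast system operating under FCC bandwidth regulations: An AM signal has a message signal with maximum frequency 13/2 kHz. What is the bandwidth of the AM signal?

In AM (double-sideband), the bandwidth is twice the message frequency.
BW = 2 * f_m = 2 * 13/2 kHz = 13 kHz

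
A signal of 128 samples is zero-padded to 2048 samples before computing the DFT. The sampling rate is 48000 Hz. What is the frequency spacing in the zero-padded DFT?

Original DFT: N = 128, resolution = f_s/N = 48000/128 = 375 Hz
Zero-padded DFT: N = 2048, resolution = f_s/N = 48000/2048 = 375/16 Hz
Zero-padding interpolates the spectrum (finer frequency grid)
but does NOT improve the true spectral resolution (ability to resolve close frequencies).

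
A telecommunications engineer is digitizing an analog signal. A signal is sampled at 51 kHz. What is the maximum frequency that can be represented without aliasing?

The maximum frequency that can be represented without aliasing
is the Nyquist frequency: f_max = f_s / 2 = 51 kHz / 2 = 51/2 kHz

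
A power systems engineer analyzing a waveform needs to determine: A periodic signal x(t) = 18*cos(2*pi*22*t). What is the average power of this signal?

Average power of A*cos(wt) is A^2/2.
P = 18^2 / 2 = 324/2 = 162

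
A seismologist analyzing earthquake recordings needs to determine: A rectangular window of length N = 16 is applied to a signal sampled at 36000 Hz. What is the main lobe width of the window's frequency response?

For a rectangular window of length N,
the main lobe width in frequency is 2*f_s/N.
= 2*36000/16 = 4500 Hz
This determines the minimum frequency separation for resolving two sinusoids.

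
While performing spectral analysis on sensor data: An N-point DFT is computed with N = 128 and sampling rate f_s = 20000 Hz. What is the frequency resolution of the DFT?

DFT frequency resolution = f_s / N
= 20000 / 128 = 625/4 Hz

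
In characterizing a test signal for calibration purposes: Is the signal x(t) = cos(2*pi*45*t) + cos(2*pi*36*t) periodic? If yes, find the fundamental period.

f1 = 45 Hz, f2 = 36 Hz
Period T1 = 1/45, T2 = 1/36
Ratio T1/T2 = 36/45, which is rational.
The signal is periodic with fundamental period T = 1/GCD(45,36) = 1/9 s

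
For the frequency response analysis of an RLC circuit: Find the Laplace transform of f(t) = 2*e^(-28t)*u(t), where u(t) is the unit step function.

Standard Laplace transform pair:
e^(-at)*u(t) <-> 1/(s+a)
With a = 28: L{2*e^(-28t)*u(t)} = 2/(s+28), ROC: Re(s) > -28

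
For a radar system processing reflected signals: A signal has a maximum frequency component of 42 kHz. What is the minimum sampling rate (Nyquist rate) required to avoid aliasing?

By the Nyquist-Shannon sampling theorem,
the minimum sampling rate (Nyquist rate) must be at least 2 * f_max.
Nyquist rate = 2 * 42 kHz = 84 kHz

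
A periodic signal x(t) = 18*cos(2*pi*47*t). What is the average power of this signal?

Average power of A*cos(wt) is A^2/2.
P = 18^2 / 2 = 324/2 = 162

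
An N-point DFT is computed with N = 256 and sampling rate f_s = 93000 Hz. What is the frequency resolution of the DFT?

DFT frequency resolution = f_s / N
= 93000 / 256 = 11625/32 Hz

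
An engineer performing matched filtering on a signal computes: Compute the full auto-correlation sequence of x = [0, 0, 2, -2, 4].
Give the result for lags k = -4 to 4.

r_xx[k] = sum_m x[m]*x[m+k], indexed from 0, for k = -4 to 4:
  r_xx[-4] = x[4]*x[0] = 0
  r_xx[-3] = x[3]*x[0] + x[4]*x[1] = 0
  r_xx[-2] = x[2]*x[0] + x[3]*x[1] + x[4]*x[2] = 8
  r_xx[-1] = x[1]*x[0] + x[2]*x[1] + x[3]*x[2] + x[4]*x[3] = -12
  r_xx[0] = x[0]*x[0] + x[1]*x[1] + x[2]*x[2] + x[3]*x[3] + x[4]*x[4] = 24
  r_xx[1] = x[0]*x[1] + x[1]*x[2] + x[2]*x[3] + x[3]*x[4] = -12
  r_xx[2] = x[0]*x[2] + x[1]*x[3] + x[2]*x[4] = 8
  r_xx[3] = x[0]*x[3] + x[1]*x[4] = 0
  r_xx[4] = x[0]*x[4] = 0
r_xx = [0, 0, 8, -12, 24, -12, 8, 0, 0]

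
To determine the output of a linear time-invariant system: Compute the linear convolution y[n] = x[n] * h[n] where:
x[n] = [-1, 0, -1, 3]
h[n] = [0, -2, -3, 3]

y[n] = sum_k x[k]*h[n-k]. Output length = len(x) + len(h) - 1 = 4 + 4 - 1 = 7.
y[0] = -1*0 = 0
y[1] = 0*0 + -1*-2 = 2
y[2] = -1*0 + 0*-2 + -1*-3 = 3
y[3] = 3*0 + -1*-2 + 0*-3 + -1*3 = -1
y[4] = 3*-2 + -1*-3 + 0*3 = -3
y[5] = 3*-3 + -1*3 = -12
y[6] = 3*3 = 9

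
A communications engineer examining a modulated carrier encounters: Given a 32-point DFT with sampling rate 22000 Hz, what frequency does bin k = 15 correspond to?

The frequency of DFT bin k is: f_k = k * f_s / N
f_15 = 15 * 22000 / 32 = 20625/2 Hz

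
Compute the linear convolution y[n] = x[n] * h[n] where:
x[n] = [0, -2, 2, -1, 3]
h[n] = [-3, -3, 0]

y[n] = sum_k x[k]*h[n-k]. Output length = len(x) + len(h) - 1 = 5 + 3 - 1 = 7.
y[0] = 0*-3 = 0
y[1] = -2*-3 + 0*-3 = 6
y[2] = 2*-3 + -2*-3 + 0*0 = 0
y[3] = -1*-3 + 2*-3 + -2*0 = -3
y[4] = 3*-3 + -1*-3 + 2*0 = -6
y[5] = 3*-3 + -1*0 = -9
y[6] = 3*0 = 0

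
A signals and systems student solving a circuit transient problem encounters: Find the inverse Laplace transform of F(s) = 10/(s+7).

Standard pair: k/(s+a) <-> k*e^(-at)*u(t)
With k=10, a=7: f(t) = 10*e^(-7t)*u(t)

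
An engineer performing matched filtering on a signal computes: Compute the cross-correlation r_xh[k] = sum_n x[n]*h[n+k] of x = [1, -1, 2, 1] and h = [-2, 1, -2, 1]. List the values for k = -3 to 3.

Both sequences indexed from 0 and zero outside their support.
Lags with overlap: k = -3 to 3.
  r_xh[-3] = x[3]*h[0] = -2
  r_xh[-2] = x[2]*h[0] + x[3]*h[1] = -3
  r_xh[-1] = x[1]*h[0] + x[2]*h[1] + x[3]*h[2] = 2
  r_xh[0] = x[0]*h[0] + x[1]*h[1] + x[2]*h[2] + x[3]*h[3] = -6
  r_xh[1] = x[0]*h[1] + x[1]*h[2] + x[2]*h[3] = 5
  r_xh[2] = x[0]*h[2] + x[1]*h[3] = -3
  r_xh[3] = x[0]*h[3] = 1
r_xh = [-2, -3, 2, -6, 5, -3, 1] (for k = -3, ..., 3)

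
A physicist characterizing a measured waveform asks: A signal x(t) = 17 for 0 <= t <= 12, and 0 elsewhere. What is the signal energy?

Energy = integral of |x(t)|^2 dt over the signal duration
= 17^2 * 12 = 289 * 12 = 3468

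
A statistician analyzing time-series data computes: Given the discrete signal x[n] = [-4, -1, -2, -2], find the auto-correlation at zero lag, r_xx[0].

The auto-correlation at zero lag r_xx[0] equals the signal energy.
r_xx[0] = sum of x[n]^2 = (-4)^2 + (-1)^2 + (-2)^2 + (-2)^2
= 16 + 1 + 4 + 4 = 25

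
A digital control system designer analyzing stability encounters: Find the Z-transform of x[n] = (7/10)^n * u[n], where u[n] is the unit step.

The Z-transform of a^n * u[n] is z/(z-a) for |z| > |a|.
Here a = 7/10, so X(z) = z/(z - (7/10)) = 10z/(10z - 7)
ROC: |z| > 7/10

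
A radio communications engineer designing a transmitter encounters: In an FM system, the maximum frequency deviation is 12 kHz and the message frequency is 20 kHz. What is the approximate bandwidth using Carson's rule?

Carson's rule: BW = 2*(delta_f + f_m)
= 2*(12 + 20) kHz = 64 kHz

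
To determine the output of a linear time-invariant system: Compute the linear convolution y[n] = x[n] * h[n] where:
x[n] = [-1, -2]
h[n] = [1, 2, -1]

y[n] = sum_k x[k]*h[n-k]. Output length = len(x) + len(h) - 1 = 2 + 3 - 1 = 4.
y[0] = -1*1 = -1
y[1] = -2*1 + -1*2 = -4
y[2] = -2*2 + -1*-1 = -3
y[3] = -2*-1 = 2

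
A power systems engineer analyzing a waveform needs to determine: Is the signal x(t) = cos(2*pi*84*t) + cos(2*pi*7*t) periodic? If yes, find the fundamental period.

f1 = 84 Hz, f2 = 7 Hz
Period T1 = 1/84, T2 = 1/7
Ratio T1/T2 = 7/84, which is rational.
The signal is periodic with fundamental period T = 1/GCD(84,7) = 1/7 s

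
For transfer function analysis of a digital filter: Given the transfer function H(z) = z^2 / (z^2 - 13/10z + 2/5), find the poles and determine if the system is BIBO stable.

Poles are roots of the denominator: z^2 - 13/10z + 2/5 = 0.
Quadratic formula: z = [-(-13/10) +/- sqrt((-13/10)^2 - 4*(2/5))] / 2
Discriminant = 169/100 - 8/5 = 9/100; sqrt = 3/10.
z = (13/10 +/- 3/10) / 2 => z = 4/5 or z = 1/2.
|p1| = 4/5, |p2| = 1/2.
For BIBO stability, all poles must lie inside the unit circle (|p| < 1).
System is STABLE since both |p| < 1.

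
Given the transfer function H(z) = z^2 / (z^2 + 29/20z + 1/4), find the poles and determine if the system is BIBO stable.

Poles are roots of the denominator: z^2 + 29/20z + 1/4 = 0.
Quadratic formula: z = [-(29/20) +/- sqrt((29/20)^2 - 4*(1/4))] / 2
Discriminant = 841/400 - 1 = 441/400; sqrt = 21/20.
z = (-29/20 +/- 21/20) / 2 => z = -1/5 or z = -5/4.
|p1| = 5/4, |p2| = 1/5.
For BIBO stability, all poles must lie inside the unit circle (|p| < 1).
System is UNSTABLE since at least one |p| >= 1.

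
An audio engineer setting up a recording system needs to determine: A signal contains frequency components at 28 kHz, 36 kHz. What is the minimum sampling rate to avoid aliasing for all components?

The highest frequency component is f_max = 36 kHz.
Nyquist rate = 2 * f_max = 2 * 36 kHz = 72 kHz.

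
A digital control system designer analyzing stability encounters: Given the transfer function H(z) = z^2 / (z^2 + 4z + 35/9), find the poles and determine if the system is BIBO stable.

Poles are roots of the denominator: z^2 + 4z + 35/9 = 0.
Quadratic formula: z = [-(4) +/- sqrt((4)^2 - 4*(35/9))] / 2
Discriminant = 16 - 140/9 = 4/9; sqrt = 2/3.
z = (-4 +/- 2/3) / 2 => z = -5/3 or z = -7/3.
|p1| = 5/3, |p2| = 7/3.
For BIBO stability, all poles must lie inside the unit circle (|p| < 1).
System is UNSTABLE since at least one |p| >= 1.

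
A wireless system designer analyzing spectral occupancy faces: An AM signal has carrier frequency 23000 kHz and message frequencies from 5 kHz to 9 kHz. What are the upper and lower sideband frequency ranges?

Upper sideband (USB) = fc + [fm_low, fm_high] = 23000 + [5, 9] = [23005, 23009] kHz
Lower sideband (LSB) = fc - [fm_high, fm_low] = 23000 - [9, 5] = [22991, 22995] kHz
Total occupied spectrum: 22991 kHz to 23009 kHz (plus carrier at 23000 kHz)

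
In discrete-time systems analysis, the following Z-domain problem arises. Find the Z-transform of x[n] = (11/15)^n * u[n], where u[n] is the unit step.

The Z-transform of a^n * u[n] is z/(z-a) for |z| > |a|.
Here a = 11/15, so X(z) = z/(z - (11/15)) = 15z/(15z - 11)
ROC: |z| > 11/15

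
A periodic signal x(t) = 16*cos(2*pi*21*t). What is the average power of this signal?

Average power of A*cos(wt) is A^2/2.
P = 16^2 / 2 = 256/2 = 128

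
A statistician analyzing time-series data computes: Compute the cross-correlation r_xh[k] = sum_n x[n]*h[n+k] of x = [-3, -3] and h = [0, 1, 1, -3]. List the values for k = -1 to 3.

Both sequences indexed from 0 and zero outside their support.
Lags with overlap: k = -1 to 3.
  r_xh[-1] = x[1]*h[0] = 0
  r_xh[0] = x[0]*h[0] + x[1]*h[1] = -3
  r_xh[1] = x[0]*h[1] + x[1]*h[2] = -6
  r_xh[2] = x[0]*h[2] + x[1]*h[3] = 6
  r_xh[3] = x[0]*h[3] = 9
r_xh = [0, -3, -6, 6, 9] (for k = -1, ..., 3)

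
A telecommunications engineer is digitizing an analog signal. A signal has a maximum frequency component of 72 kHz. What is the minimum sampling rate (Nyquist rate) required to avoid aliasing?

By the Nyquist-Shannon sampling theorem,
the minimum sampling rate (Nyquist rate) must be at least 2 * f_max.
Nyquist rate = 2 * 72 kHz = 144 kHz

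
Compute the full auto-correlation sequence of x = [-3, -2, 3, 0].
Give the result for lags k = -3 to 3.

r_xx[k] = sum_m x[m]*x[m+k], indexed from 0, for k = -3 to 3:
  r_xx[-3] = x[3]*x[0] = 0
  r_xx[-2] = x[2]*x[0] + x[3]*x[1] = -9
  r_xx[-1] = x[1]*x[0] + x[2]*x[1] + x[3]*x[2] = 0
  r_xx[0] = x[0]*x[0] + x[1]*x[1] + x[2]*x[2] + x[3]*x[3] = 22
  r_xx[1] = x[0]*x[1] + x[1]*x[2] + x[2]*x[3] = 0
  r_xx[2] = x[0]*x[2] + x[1]*x[3] = -9
  r_xx[3] = x[0]*x[3] = 0
r_xx = [0, -9, 0, 22, 0, -9, 0]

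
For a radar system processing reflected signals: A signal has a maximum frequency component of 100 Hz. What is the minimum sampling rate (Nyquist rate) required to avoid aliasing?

By the Nyquist-Shannon sampling theorem,
the minimum sampling rate (Nyquist rate) must be at least 2 * f_max.
Nyquist rate = 2 * 100 Hz = 200 Hz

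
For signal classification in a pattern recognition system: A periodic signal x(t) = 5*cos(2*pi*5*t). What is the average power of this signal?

Average power of A*cos(wt) is A^2/2.
P = 5^2 / 2 = 25/2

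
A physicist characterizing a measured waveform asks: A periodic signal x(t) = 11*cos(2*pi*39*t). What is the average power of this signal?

Average power of A*cos(wt) is A^2/2.
P = 11^2 / 2 = 121/2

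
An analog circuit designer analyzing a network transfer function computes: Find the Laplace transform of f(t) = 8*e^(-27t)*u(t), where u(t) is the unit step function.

Standard Laplace transform pair:
e^(-at)*u(t) <-> 1/(s+a)
With a = 27: L{8*e^(-27t)*u(t)} = 8/(s+27), ROC: Re(s) > -27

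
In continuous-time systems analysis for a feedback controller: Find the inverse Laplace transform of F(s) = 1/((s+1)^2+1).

Standard pair: w/((s+a)^2+w^2) <-> e^(-at)*sin(wt)*u(t)
With a=1, w=1: f(t) = e^(-t)*sin(t)*u(t)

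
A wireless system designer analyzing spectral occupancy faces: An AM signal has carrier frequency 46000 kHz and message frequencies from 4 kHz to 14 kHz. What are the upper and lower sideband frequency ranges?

Upper sideband (USB) = fc + [fm_low, fm_high] = 46000 + [4, 14] = [46004, 46014] kHz
Lower sideband (LSB) = fc - [fm_high, fm_low] = 46000 - [14, 4] = [45986, 45996] kHz
Total occupied spectrum: 45986 kHz to 46014 kHz (plus carrier at 46000 kHz)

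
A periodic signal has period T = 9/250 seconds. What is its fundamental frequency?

The fundamental frequency is the reciprocal of the period.
f = 1/T = 1/(9/250) = 250/9 Hz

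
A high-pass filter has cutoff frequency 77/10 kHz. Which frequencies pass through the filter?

A high-pass filter passes all frequencies above the cutoff frequency 77/10 kHz and attenuates lower frequencies.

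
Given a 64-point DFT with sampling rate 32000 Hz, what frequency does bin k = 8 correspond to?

The frequency of DFT bin k is: f_k = k * f_s / N
f_8 = 8 * 32000 / 64 = 4000 Hz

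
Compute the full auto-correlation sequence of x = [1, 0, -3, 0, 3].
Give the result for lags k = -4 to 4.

r_xx[k] = sum_m x[m]*x[m+k], indexed from 0, for k = -4 to 4:
  r_xx[-4] = x[4]*x[0] = 3
  r_xx[-3] = x[3]*x[0] + x[4]*x[1] = 0
  r_xx[-2] = x[2]*x[0] + x[3]*x[1] + x[4]*x[2] = -12
  r_xx[-1] = x[1]*x[0] + x[2]*x[1] + x[3]*x[2] + x[4]*x[3] = 0
  r_xx[0] = x[0]*x[0] + x[1]*x[1] + x[2]*x[2] + x[3]*x[3] + x[4]*x[4] = 19
  r_xx[1] = x[0]*x[1] + x[1]*x[2] + x[2]*x[3] + x[3]*x[4] = 0
  r_xx[2] = x[0]*x[2] + x[1]*x[3] + x[2]*x[4] = -12
  r_xx[3] = x[0]*x[3] + x[1]*x[4] = 0
  r_xx[4] = x[0]*x[4] = 3
r_xx = [3, 0, -12, 0, 19, 0, -12, 0, 3]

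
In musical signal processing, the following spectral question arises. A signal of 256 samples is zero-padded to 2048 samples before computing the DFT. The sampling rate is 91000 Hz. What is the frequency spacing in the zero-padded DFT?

Original DFT: N = 256, resolution = f_s/N = 91000/256 = 11375/32 Hz
Zero-padded DFT: N = 2048, resolution = f_s/N = 91000/2048 = 11375/256 Hz
Zero-padding interpolates the spectrum (finer frequency grid)
but does NOT improve the true spectral resolution (ability to resolve close frequencies).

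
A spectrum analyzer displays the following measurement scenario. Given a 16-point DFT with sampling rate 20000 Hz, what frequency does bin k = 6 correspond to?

The frequency of DFT bin k is: f_k = k * f_s / N
f_6 = 6 * 20000 / 16 = 7500 Hz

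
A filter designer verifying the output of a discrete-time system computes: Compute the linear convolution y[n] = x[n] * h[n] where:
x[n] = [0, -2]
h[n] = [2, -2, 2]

y[n] = sum_k x[k]*h[n-k]. Output length = len(x) + len(h) - 1 = 2 + 3 - 1 = 4.
y[0] = 0*2 = 0
y[1] = -2*2 + 0*-2 = -4
y[2] = -2*-2 + 0*2 = 4
y[3] = -2*2 = -4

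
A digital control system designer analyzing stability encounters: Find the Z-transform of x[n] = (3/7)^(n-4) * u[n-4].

Time-shifting property: if X(z) = Z{x[n]}, then Z{x[n-d]} = z^(-d) * X(z)
X(z) = z/(z - 3/7) for x[n] = (3/7)^n * u[n]
Z{x[n-4]} = z^(-4) * z/(z - 3/7) = z^(-3)/(z - 3/7)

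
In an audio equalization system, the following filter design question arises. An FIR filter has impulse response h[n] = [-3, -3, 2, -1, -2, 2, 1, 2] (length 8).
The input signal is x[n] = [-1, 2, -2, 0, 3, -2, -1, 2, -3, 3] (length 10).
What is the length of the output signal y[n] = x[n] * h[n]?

For linear convolution, the output length is:
len(y) = len(x) + len(h) - 1 = 10 + 8 - 1 = 17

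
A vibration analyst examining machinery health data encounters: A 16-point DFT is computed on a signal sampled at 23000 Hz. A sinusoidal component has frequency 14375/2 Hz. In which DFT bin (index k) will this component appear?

DFT frequency resolution = f_s/N = 23000/16 = 2875/2 Hz
Bin index k = f_signal / resolution = 14375/2 / 2875/2 = 5
The signal frequency 14375/2 Hz falls in DFT bin k = 5.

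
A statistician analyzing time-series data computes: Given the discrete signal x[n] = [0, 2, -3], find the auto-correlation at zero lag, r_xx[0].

The auto-correlation at zero lag r_xx[0] equals the signal energy.
r_xx[0] = sum of x[n]^2 = 0^2 + 2^2 + (-3)^2
= 0 + 4 + 9 = 13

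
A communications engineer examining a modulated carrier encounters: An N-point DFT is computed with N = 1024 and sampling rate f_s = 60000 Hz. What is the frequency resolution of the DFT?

DFT frequency resolution = f_s / N
= 60000 / 1024 = 1875/32 Hz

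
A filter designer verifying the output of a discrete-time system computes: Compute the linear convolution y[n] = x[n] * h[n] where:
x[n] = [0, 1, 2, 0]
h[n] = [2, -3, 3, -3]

y[n] = sum_k x[k]*h[n-k]. Output length = len(x) + len(h) - 1 = 4 + 4 - 1 = 7.
y[0] = 0*2 = 0
y[1] = 1*2 + 0*-3 = 2
y[2] = 2*2 + 1*-3 + 0*3 = 1
y[3] = 0*2 + 2*-3 + 1*3 + 0*-3 = -3
y[4] = 0*-3 + 2*3 + 1*-3 = 3
y[5] = 0*3 + 2*-3 = -6
y[6] = 0*-3 = 0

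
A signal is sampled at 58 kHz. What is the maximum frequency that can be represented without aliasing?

The maximum frequency that can be represented without aliasing
is the Nyquist frequency: f_max = f_s / 2 = 58 kHz / 2 = 29 kHz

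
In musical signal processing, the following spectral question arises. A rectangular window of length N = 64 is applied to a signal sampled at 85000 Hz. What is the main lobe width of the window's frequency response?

For a rectangular window of length N,
the main lobe width in frequency is 2*f_s/N.
= 2*85000/64 = 10625/4 Hz
This determines the minimum frequency separation for resolving two sinusoids.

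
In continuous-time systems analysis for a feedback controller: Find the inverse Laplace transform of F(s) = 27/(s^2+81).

Standard pair: w/(s^2+w^2) <-> sin(wt)*u(t)
Recognize w^2 = 81, so w = 9; numerator 27 = 3*9.
f(t) = 3*sin(9t)*u(t)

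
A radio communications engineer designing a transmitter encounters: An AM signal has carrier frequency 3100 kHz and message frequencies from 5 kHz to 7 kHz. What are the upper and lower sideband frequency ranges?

Upper sideband (USB) = fc + [fm_low, fm_high] = 3100 + [5, 7] = [3105, 3107] kHz
Lower sideband (LSB) = fc - [fm_high, fm_low] = 3100 - [7, 5] = [3093, 3095] kHz
Total occupied spectrum: 3093 kHz to 3107 kHz (plus carrier at 3100 kHz)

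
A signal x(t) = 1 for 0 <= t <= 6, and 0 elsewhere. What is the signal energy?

Energy = integral of |x(t)|^2 dt over the signal duration
= 1^2 * 6 = 1 * 6 = 6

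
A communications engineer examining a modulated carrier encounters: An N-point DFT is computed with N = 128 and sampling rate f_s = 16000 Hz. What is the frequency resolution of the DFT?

DFT frequency resolution = f_s / N
= 16000 / 128 = 125 Hz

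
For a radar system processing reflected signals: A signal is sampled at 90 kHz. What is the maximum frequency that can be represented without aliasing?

The maximum frequency that can be represented without aliasing
is the Nyquist frequency: f_max = f_s / 2 = 90 kHz / 2 = 45 kHz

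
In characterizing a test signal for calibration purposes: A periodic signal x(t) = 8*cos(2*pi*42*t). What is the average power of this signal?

Average power of A*cos(wt) is A^2/2.
P = 8^2 / 2 = 64/2 = 32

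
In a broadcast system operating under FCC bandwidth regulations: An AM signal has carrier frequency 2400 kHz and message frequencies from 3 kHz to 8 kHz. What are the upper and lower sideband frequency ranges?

Upper sideband (USB) = fc + [fm_low, fm_high] = 2400 + [3, 8] = [2403, 2408] kHz
Lower sideband (LSB) = fc - [fm_high, fm_low] = 2400 - [8, 3] = [2392, 2397] kHz
Total occupied spectrum: 2392 kHz to 2408 kHz (plus carrier at 2400 kHz)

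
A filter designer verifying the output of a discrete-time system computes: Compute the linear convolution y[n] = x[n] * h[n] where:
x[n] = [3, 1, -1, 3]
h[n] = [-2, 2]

y[n] = sum_k x[k]*h[n-k]. Output length = len(x) + len(h) - 1 = 4 + 2 - 1 = 5.
y[0] = 3*-2 = -6
y[1] = 1*-2 + 3*2 = 4
y[2] = -1*-2 + 1*2 = 4
y[3] = 3*-2 + -1*2 = -8
y[4] = 3*2 = 6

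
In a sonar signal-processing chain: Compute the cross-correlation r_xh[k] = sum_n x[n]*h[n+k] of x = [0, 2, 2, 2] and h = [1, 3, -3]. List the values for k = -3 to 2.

Both sequences indexed from 0 and zero outside their support.
Lags with overlap: k = -3 to 2.
  r_xh[-3] = x[3]*h[0] = 2
  r_xh[-2] = x[2]*h[0] + x[3]*h[1] = 8
  r_xh[-1] = x[1]*h[0] + x[2]*h[1] + x[3]*h[2] = 2
  r_xh[0] = x[0]*h[0] + x[1]*h[1] + x[2]*h[2] = 0
  r_xh[1] = x[0]*h[1] + x[1]*h[2] = -6
  r_xh[2] = x[0]*h[2] = 0
r_xh = [2, 8, 2, 0, -6, 0] (for k = -3, ..., 2)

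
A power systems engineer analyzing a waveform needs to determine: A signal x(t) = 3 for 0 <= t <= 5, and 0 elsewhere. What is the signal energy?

Energy = integral of |x(t)|^2 dt over the signal duration
= 3^2 * 5 = 9 * 5 = 45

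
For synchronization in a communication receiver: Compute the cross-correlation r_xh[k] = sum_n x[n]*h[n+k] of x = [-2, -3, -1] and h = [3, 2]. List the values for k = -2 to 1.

Both sequences indexed from 0 and zero outside their support.
Lags with overlap: k = -2 to 1.
  r_xh[-2] = x[2]*h[0] = -3
  r_xh[-1] = x[1]*h[0] + x[2]*h[1] = -11
  r_xh[0] = x[0]*h[0] + x[1]*h[1] = -12
  r_xh[1] = x[0]*h[1] = -4
r_xh = [-3, -11, -12, -4] (for k = -2, ..., 1)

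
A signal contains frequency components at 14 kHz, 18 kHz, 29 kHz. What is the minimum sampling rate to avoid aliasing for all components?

The highest frequency component is f_max = 29 kHz.
Nyquist rate = 2 * f_max = 2 * 29 kHz = 58 kHz.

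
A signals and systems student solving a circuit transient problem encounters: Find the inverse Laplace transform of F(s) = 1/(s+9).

Standard pair: k/(s+a) <-> k*e^(-at)*u(t)
With k=1, a=9: f(t) = e^(-9t)*u(t)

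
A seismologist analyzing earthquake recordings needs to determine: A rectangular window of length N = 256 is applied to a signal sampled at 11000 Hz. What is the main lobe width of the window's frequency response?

For a rectangular window of length N,
the main lobe width in frequency is 2*f_s/N.
= 2*11000/256 = 1375/16 Hz
This determines the minimum frequency separation for resolving two sinusoids.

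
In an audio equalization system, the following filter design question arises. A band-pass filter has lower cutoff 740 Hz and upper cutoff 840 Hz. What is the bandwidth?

Bandwidth = f_high - f_low
= 840 Hz - 740 Hz = 100 Hz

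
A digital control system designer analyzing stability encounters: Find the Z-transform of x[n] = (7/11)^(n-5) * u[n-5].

Time-shifting property: if X(z) = Z{x[n]}, then Z{x[n-d]} = z^(-d) * X(z)
X(z) = z/(z - 7/11) for x[n] = (7/11)^n * u[n]
Z{x[n-5]} = z^(-5) * z/(z - 7/11) = z^(-4)/(z - 7/11)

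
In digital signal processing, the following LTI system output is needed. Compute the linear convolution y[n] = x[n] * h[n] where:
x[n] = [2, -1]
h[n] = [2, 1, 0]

y[n] = sum_k x[k]*h[n-k]. Output length = len(x) + len(h) - 1 = 2 + 3 - 1 = 4.
y[0] = 2*2 = 4
y[1] = -1*2 + 2*1 = 0
y[2] = -1*1 + 2*0 = -1
y[3] = -1*0 = 0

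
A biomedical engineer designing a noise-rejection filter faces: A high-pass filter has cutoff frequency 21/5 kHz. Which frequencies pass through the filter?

A high-pass filter passes all frequencies above the cutoff frequency 21/5 kHz and attenuates lower frequencies.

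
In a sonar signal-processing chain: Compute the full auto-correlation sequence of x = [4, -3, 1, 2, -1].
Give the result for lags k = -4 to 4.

r_xx[k] = sum_m x[m]*x[m+k], indexed from 0, for k = -4 to 4:
  r_xx[-4] = x[4]*x[0] = -4
  r_xx[-3] = x[3]*x[0] + x[4]*x[1] = 11
  r_xx[-2] = x[2]*x[0] + x[3]*x[1] + x[4]*x[2] = -3
  r_xx[-1] = x[1]*x[0] + x[2]*x[1] + x[3]*x[2] + x[4]*x[3] = -15
  r_xx[0] = x[0]*x[0] + x[1]*x[1] + x[2]*x[2] + x[3]*x[3] + x[4]*x[4] = 31
  r_xx[1] = x[0]*x[1] + x[1]*x[2] + x[2]*x[3] + x[3]*x[4] = -15
  r_xx[2] = x[0]*x[2] + x[1]*x[3] + x[2]*x[4] = -3
  r_xx[3] = x[0]*x[3] + x[1]*x[4] = 11
  r_xx[4] = x[0]*x[4] = -4
r_xx = [-4, 11, -3, -15, 31, -15, -3, 11, -4]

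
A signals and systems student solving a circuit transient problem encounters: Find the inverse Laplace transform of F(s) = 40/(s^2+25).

Standard pair: w/(s^2+w^2) <-> sin(wt)*u(t)
Recognize w^2 = 25, so w = 5; numerator 40 = 8*5.
f(t) = 8*sin(5t)*u(t)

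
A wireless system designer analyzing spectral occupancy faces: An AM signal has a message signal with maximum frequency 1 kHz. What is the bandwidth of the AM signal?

In AM (double-sideband), the bandwidth is twice the message frequency.
BW = 2 * f_m = 2 * 1 kHz = 2 kHz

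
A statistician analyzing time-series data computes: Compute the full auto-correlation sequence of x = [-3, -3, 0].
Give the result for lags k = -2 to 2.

r_xx[k] = sum_m x[m]*x[m+k], indexed from 0, for k = -2 to 2:
  r_xx[-2] = x[2]*x[0] = 0
  r_xx[-1] = x[1]*x[0] + x[2]*x[1] = 9
  r_xx[0] = x[0]*x[0] + x[1]*x[1] + x[2]*x[2] = 18
  r_xx[1] = x[0]*x[1] + x[1]*x[2] = 9
  r_xx[2] = x[0]*x[2] = 0
r_xx = [0, 9, 18, 9, 0]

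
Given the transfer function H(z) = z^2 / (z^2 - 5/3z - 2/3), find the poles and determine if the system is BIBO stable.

Poles are roots of the denominator: z^2 - 5/3z - 2/3 = 0.
Quadratic formula: z = [-(-5/3) +/- sqrt((-5/3)^2 - 4*(-2/3))] / 2
Discriminant = 25/9 + 8/3 = 49/9; sqrt = 7/3.
z = (5/3 +/- 7/3) / 2 => z = 2 or z = -1/3.
|p1| = 2, |p2| = 1/3.
For BIBO stability, all poles must lie inside the unit circle (|p| < 1).
System is UNSTABLE since at least one |p| >= 1.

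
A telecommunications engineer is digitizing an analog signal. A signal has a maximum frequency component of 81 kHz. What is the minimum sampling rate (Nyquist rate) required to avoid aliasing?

By the Nyquist-Shannon sampling theorem,
the minimum sampling rate (Nyquist rate) must be at least 2 * f_max.
Nyquist rate = 2 * 81 kHz = 162 kHz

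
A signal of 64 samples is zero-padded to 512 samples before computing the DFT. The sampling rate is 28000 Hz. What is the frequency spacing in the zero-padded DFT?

Original DFT: N = 64, resolution = f_s/N = 28000/64 = 875/2 Hz
Zero-padded DFT: N = 512, resolution = f_s/N = 28000/512 = 875/16 Hz
Zero-padding interpolates the spectrum (finer frequency grid)
but does NOT improve the true spectral resolution (ability to resolve close frequencies).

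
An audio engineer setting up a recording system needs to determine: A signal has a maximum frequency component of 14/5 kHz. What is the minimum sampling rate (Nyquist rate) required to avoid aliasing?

By the Nyquist-Shannon sampling theorem,
the minimum sampling rate (Nyquist rate) must be at least 2 * f_max.
Nyquist rate = 2 * 14/5 kHz = 28/5 kHz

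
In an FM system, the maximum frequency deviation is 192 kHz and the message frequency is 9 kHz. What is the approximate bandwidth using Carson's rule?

Carson's rule: BW = 2*(delta_f + f_m)
= 2*(192 + 9) kHz = 402 kHz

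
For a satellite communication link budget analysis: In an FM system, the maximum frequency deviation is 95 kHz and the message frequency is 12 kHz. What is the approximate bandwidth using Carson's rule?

Carson's rule: BW = 2*(delta_f + f_m)
= 2*(95 + 12) kHz = 214 kHz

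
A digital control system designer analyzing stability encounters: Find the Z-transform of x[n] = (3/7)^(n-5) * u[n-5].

Time-shifting property: if X(z) = Z{x[n]}, then Z{x[n-d]} = z^(-d) * X(z)
X(z) = z/(z - 3/7) for x[n] = (3/7)^n * u[n]
Z{x[n-5]} = z^(-5) * z/(z - 3/7) = z^(-4)/(z - 3/7)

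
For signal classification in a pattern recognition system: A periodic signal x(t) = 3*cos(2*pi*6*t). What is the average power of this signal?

Average power of A*cos(wt) is A^2/2.
P = 3^2 / 2 = 9/2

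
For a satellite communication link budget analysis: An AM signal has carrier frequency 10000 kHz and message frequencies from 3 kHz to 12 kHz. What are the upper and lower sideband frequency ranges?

Upper sideband (USB) = fc + [fm_low, fm_high] = 10000 + [3, 12] = [10003, 10012] kHz
Lower sideband (LSB) = fc - [fm_high, fm_low] = 10000 - [12, 3] = [9988, 9997] kHz
Total occupied spectrum: 9988 kHz to 10012 kHz (plus carrier at 10000 kHz)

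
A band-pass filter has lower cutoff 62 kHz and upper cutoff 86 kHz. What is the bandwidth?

Bandwidth = f_high - f_low
= 86 kHz - 62 kHz = 24 kHz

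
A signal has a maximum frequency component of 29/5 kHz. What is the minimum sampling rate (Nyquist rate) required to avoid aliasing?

By the Nyquist-Shannon sampling theorem,
the minimum sampling rate (Nyquist rate) must be at least 2 * f_max.
Nyquist rate = 2 * 29/5 kHz = 58/5 kHz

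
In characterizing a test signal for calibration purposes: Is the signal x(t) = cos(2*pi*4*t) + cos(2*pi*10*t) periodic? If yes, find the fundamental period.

f1 = 4 Hz, f2 = 10 Hz
Period T1 = 1/4, T2 = 1/10
Ratio T1/T2 = 10/4, which is rational.
The signal is periodic with fundamental period T = 1/GCD(4,10) = 1/2 s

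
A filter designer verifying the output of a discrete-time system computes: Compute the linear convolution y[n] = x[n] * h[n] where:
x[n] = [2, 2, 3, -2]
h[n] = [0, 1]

y[n] = sum_k x[k]*h[n-k]. Output length = len(x) + len(h) - 1 = 4 + 2 - 1 = 5.
y[0] = 2*0 = 0
y[1] = 2*0 + 2*1 = 2
y[2] = 3*0 + 2*1 = 2
y[3] = -2*0 + 3*1 = 3
y[4] = -2*1 = -2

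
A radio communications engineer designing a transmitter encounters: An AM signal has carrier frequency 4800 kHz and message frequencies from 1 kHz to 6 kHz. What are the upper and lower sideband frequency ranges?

Upper sideband (USB) = fc + [fm_low, fm_high] = 4800 + [1, 6] = [4801, 4806] kHz
Lower sideband (LSB) = fc - [fm_high, fm_low] = 4800 - [6, 1] = [4794, 4799] kHz
Total occupied spectrum: 4794 kHz to 4806 kHz (plus carrier at 4800 kHz)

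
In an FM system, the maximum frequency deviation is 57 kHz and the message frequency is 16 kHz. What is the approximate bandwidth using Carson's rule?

Carson's rule: BW = 2*(delta_f + f_m)
= 2*(57 + 16) kHz = 146 kHz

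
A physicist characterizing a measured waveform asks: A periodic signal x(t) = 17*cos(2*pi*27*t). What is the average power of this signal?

Average power of A*cos(wt) is A^2/2.
P = 17^2 / 2 = 289/2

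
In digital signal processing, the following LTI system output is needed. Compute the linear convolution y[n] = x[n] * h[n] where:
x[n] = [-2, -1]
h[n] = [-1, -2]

y[n] = sum_k x[k]*h[n-k]. Output length = len(x) + len(h) - 1 = 2 + 2 - 1 = 3.
y[0] = -2*-1 = 2
y[1] = -1*-1 + -2*-2 = 5
y[2] = -1*-2 = 2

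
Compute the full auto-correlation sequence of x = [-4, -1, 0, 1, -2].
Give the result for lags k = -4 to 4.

r_xx[k] = sum_m x[m]*x[m+k], indexed from 0, for k = -4 to 4:
  r_xx[-4] = x[4]*x[0] = 8
  r_xx[-3] = x[3]*x[0] + x[4]*x[1] = -2
  r_xx[-2] = x[2]*x[0] + x[3]*x[1] + x[4]*x[2] = -1
  r_xx[-1] = x[1]*x[0] + x[2]*x[1] + x[3]*x[2] + x[4]*x[3] = 2
  r_xx[0] = x[0]*x[0] + x[1]*x[1] + x[2]*x[2] + x[3]*x[3] + x[4]*x[4] = 22
  r_xx[1] = x[0]*x[1] + x[1]*x[2] + x[2]*x[3] + x[3]*x[4] = 2
  r_xx[2] = x[0]*x[2] + x[1]*x[3] + x[2]*x[4] = -1
  r_xx[3] = x[0]*x[3] + x[1]*x[4] = -2
  r_xx[4] = x[0]*x[4] = 8
r_xx = [8, -2, -1, 2, 22, 2, -1, -2, 8]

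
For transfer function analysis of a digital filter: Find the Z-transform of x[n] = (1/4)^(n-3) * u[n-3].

Time-shifting property: if X(z) = Z{x[n]}, then Z{x[n-d]} = z^(-d) * X(z)
X(z) = z/(z - 1/4) for x[n] = (1/4)^n * u[n]
Z{x[n-3]} = z^(-3) * z/(z - 1/4) = z^(-2)/(z - 1/4)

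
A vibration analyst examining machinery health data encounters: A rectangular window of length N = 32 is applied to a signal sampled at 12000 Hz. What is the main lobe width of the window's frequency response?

For a rectangular window of length N,
the main lobe width in frequency is 2*f_s/N.
= 2*12000/32 = 750 Hz
This determines the minimum frequency separation for resolving two sinusoids.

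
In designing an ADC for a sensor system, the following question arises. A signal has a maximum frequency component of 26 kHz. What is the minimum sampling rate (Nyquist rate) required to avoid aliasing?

By the Nyquist-Shannon sampling theorem,
the minimum sampling rate (Nyquist rate) must be at least 2 * f_max.
Nyquist rate = 2 * 26 kHz = 52 kHz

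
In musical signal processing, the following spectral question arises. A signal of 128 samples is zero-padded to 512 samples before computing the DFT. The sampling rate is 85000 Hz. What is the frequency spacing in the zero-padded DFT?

Original DFT: N = 128, resolution = f_s/N = 85000/128 = 10625/16 Hz
Zero-padded DFT: N = 512, resolution = f_s/N = 85000/512 = 10625/64 Hz
Zero-padding interpolates the spectrum (finer frequency grid)
but does NOT improve the true spectral resolution (ability to resolve close frequencies).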